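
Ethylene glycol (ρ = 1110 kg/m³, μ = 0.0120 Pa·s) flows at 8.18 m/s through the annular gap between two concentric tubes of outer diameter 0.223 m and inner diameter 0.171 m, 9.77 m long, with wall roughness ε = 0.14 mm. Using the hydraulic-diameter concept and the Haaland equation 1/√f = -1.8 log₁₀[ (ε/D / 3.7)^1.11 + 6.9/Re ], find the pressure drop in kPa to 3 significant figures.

ΔP ≈ 198 kPa

Hydraulic diameter D_h = 4A/P = D_o - D_i = 0.223 - 0.171 = 0.052 m.
Re = ρVD_h/μ = 1110·8.18·0.052/0.012 = 3.935e+04.
ε/D_h = 0.00014/0.052 = 0.00269; Haaland gives 1/√f = -1.8 log₁₀[0.000329+0.000175] = 5.936, so f = 0.02838.
ΔP = f(L/D_h)(ρV²/2) = 0.02838·9.77/0.052·3.714e+04 = 1.98e+05 Pa.
ΔP = 198 kPa.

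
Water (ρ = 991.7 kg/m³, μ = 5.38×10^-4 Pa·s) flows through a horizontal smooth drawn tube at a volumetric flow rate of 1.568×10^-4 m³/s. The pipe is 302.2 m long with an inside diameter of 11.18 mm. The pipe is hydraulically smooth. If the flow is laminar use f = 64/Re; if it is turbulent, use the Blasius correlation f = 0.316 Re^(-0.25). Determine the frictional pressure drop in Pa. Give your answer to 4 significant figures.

ΔP ≈ 802200 Pa

Cross-sectional area A = πD²/4 = π(0.01118)²/4 = 9.817e-05 m²; mean velocity V = Q/A = 0.0001568/9.817e-05 = 1.597 m/s.
Reynolds number Re = ρVD/μ = 991.7 · 1.597 · 0.01118 / 0.000538 = 3.292e+04.
Re > 4000 → turbulent. Smooth-pipe (Blasius): f = 0.316 Re^(-0.25) = 0.316/(3.292e+04)^0.25 = 0.02346.
Darcy-Weisbach: ΔP = f(L/D)(ρV²/2) = 0.02346·(302.2/0.01118)·(991.7·1.597²/2) = 0.02346·2.703e+04·1265 = 8.022e+05 Pa.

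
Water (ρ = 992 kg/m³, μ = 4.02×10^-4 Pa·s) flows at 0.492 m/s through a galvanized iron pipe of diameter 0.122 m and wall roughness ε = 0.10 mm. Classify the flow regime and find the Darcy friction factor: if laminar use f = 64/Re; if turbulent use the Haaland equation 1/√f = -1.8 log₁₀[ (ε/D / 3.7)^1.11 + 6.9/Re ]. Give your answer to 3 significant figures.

f ≈ 0.0206

Re = ρVD/μ = 992·0.492·0.122/0.000402 = 1.481e+05.
Re > 4000 → turbulent. ε/D = 0.0001/0.122 = 0.00082; Haaland: 1/√f = -1.8 log₁₀[8.78e-05 + 4.66e-05] = 6.969, so f = 0.02059.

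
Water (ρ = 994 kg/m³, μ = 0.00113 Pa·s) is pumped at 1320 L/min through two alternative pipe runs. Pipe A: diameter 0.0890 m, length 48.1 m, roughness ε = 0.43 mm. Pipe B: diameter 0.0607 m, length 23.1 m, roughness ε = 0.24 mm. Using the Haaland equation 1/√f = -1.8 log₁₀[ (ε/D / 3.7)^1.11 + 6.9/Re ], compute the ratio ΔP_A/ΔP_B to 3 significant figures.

ΔP_A/ΔP_B ≈ 0.327

Pipe A: V = Q/A = 0.022/0.006221 = 3.536 m/s; Re = 2.769e+05; ε/D = 0.00483; Haaland → f = 0.03043; ΔP_A = f(L/D)(ρV²/2) = 1.022e+05 Pa.
Pipe B: V = Q/A = 0.022/0.002894 = 7.602 m/s; Re = 4.059e+05; ε/D = 0.00395; Haaland → f = 0.02863; ΔP_B = f(L/D)(ρV²/2) = 3.129e+05 Pa.
ΔP_A/ΔP_B = 1.022e+05/3.129e+05 = 0.327.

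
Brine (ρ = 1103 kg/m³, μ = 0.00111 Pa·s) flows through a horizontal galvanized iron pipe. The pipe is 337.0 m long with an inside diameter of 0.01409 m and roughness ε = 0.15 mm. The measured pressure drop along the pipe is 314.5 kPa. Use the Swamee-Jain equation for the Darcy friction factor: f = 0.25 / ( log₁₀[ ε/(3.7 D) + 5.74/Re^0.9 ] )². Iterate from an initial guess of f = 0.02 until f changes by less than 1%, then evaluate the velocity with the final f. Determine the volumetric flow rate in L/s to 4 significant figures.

Q ≈ 0.1140 L/s

Rearranging Darcy-Weisbach: V = √(2·ΔP·D/(f·L·ρ)). With ε/D = 0.00015/0.01409 = 0.0106, iterate starting from f = 0.02:
  f = 0.02 → V = √(2·3.145e+05·0.01409/(0.02·337·1103)) = 1.092 m/s; Re = ρVD/μ = 1.529e+04; f → 0.04293
  f = 0.04293 → V = 0.7453 m/s; Re = 1.043e+04; f → 0.04451
  f = 0.04451 → V = 0.7319 m/s; Re = 1.025e+04; f → 0.04459
Converged (Δf/f < 1%). With the final f = 0.04459: V = √(2·3.145e+05·0.01409/(0.04459·337·1103)) = 0.7312 m/s.
Q = V·A = 0.7312·(π/4·0.01409²) = 0.000114 m³/s = 0.1140 L/s.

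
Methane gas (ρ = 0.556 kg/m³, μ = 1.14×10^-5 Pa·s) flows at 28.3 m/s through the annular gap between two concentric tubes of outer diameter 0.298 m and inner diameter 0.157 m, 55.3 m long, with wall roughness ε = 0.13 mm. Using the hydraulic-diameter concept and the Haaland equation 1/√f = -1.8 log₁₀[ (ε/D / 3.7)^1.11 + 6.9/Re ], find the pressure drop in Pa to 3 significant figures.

Hydraulic diameter D_h = 4A/P = D_o - D_i = 0.298 - 0.157 = 0.141 m.
Re = ρVD_h/μ = 0.556·28.3·0.141/1.14e-05 = 1.946e+05.
ε/D_h = 0.00013/0.141 = 0.000922; Haaland gives 1/√f = -1.8 log₁₀[0.0001+3.55e-05] = 6.963, so f = 0.02063.
ΔP = f(L/D_h)(ρV²/2) = 0.02063·55.3/0.141·222.6 = 1801 Pa.

ΔP ≈ 1800 Pa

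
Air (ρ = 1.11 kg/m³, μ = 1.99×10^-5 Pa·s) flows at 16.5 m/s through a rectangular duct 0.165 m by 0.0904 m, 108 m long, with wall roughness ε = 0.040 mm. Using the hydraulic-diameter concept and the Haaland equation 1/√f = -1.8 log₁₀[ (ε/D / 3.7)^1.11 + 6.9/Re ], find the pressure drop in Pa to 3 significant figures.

ΔP ≈ 2680 Pa

Hydraulic diameter D_h = 4A/P = 4·(0.165·0.0904)/(2·(0.165+0.0904)) = 0.05966/0.5108 = 0.1168 m.
Re = ρVD_h/μ = 1.11·16.5·0.1168/1.99e-05 = 1.075e+05.
ε/D_h = 4e-05/0.1168 = 0.000342; Haaland gives 1/√f = -1.8 log₁₀[3.33e-05+6.42e-05] = 7.22, so f = 0.01918.
ΔP = f(L/D_h)(ρV²/2) = 0.01918·108/0.1168·151.1 = 2680 Pa.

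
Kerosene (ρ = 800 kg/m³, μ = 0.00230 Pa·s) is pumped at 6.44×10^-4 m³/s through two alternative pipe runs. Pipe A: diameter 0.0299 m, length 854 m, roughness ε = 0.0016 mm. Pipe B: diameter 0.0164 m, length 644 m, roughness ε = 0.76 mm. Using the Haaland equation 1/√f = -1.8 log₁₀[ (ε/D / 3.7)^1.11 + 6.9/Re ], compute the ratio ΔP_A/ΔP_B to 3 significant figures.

ΔP_A/ΔP_B ≈ 0.0292

Pipe A: V = Q/A = 0.000644/0.0007022 = 0.9172 m/s; Re = 9539; ε/D = 5.35e-05; Haaland → f = 0.03134; ΔP_A = f(L/D)(ρV²/2) = 3.012e+05 Pa.
Pipe B: V = Q/A = 0.000644/0.0002112 = 3.049 m/s; Re = 1.739e+04; ε/D = 0.0463; Haaland → f = 0.07067; ΔP_B = f(L/D)(ρV²/2) = 1.032e+07 Pa.
ΔP_A/ΔP_B = 3.012e+05/1.032e+07 = 0.0292.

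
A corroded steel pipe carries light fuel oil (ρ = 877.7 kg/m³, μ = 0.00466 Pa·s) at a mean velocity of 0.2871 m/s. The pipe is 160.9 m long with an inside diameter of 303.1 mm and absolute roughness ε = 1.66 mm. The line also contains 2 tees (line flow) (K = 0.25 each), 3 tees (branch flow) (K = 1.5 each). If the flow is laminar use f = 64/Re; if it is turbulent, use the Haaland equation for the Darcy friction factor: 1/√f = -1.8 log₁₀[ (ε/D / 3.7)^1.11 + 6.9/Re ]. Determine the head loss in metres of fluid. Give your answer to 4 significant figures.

Reynolds number Re = ρVD/μ = 877.7 · 0.2871 · 0.3031 / 0.00466 = 1.639e+04.
Re > 4000 → turbulent. Relative roughness ε/D = 0.00166/0.3031 = 0.00548. Haaland: 1/√f = -1.8 log₁₀[(0.00548/3.7)^1.11 + 6.9/1.639e+04] = -1.8 log₁₀[0.000723 + 0.000421] = 5.295, so f = 0.03567.
Total minor-loss coefficient ΣK = 2·0.25 + 3·1.5 = 5.
ΔP = [f·L/D + ΣK]·(ρV²/2) = [0.03567·160.9/0.3031 + 5]·(877.7·0.2871²/2) = [18.93 + 5]·36.17 = 865.8 Pa.
Head loss h_f = ΔP/(ρg) = 865.8/(877.7·9.81) = 0.1006 m.

h_f ≈ 0.1006 m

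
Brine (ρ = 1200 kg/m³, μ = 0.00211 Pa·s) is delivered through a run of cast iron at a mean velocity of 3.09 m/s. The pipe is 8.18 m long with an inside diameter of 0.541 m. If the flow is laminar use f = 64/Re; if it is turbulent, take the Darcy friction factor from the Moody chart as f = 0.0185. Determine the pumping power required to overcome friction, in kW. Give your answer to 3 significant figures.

Reynolds number Re = ρVD/μ = 1200 · 3.09 · 0.541 / 0.00211 = 9.507e+05.
Re > 4000 → turbulent; use the Moody-chart value f = 0.0185.
Darcy-Weisbach: ΔP = f(L/D)(ρV²/2) = 0.0185·(8.18/0.541)·(1200·3.09²/2) = 0.0185·15.12·5729 = 1602 Pa.
Q = V·A = 3.09·0.2299 = 0.7103 m³/s.
Pumping power P = QΔP = 0.7103·1602 = 1138 W = 1.14 kW.

P ≈ 1.14 kW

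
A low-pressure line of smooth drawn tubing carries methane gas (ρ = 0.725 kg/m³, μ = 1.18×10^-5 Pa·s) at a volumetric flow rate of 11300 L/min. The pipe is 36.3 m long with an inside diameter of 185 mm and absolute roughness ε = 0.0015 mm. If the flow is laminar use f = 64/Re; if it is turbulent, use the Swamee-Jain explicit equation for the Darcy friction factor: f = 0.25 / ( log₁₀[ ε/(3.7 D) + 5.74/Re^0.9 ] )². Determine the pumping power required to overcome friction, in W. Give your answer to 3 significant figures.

Q = 11300 L/min = 11300/60000 = 0.1883 m³/s.
Cross-sectional area A = πD²/4 = π(0.185)²/4 = 0.02688 m²; mean velocity V = Q/A = 0.1883/0.02688 = 7.006 m/s.
Reynolds number Re = ρVD/μ = 0.725 · 7.006 · 0.185 / 1.18e-05 = 7.964e+04.
Re > 4000 → turbulent. Relative roughness ε/D = 1.5e-06/0.185 = 8.11e-06. Swamee-Jain: f = 0.25/(log₁₀[8.11e-06/3.7 + 5.74/7.964e+04^0.9])² = 0.25/(log₁₀[2.19e-06 + 0.000223])² = 0.25/(-3.648)² = 0.01879.
Darcy-Weisbach: ΔP = f(L/D)(ρV²/2) = 0.01879·(36.3/0.185)·(0.725·7.006²/2) = 0.01879·196.2·17.79 = 65.6 Pa.
Pumping power P = QΔP = 0.1883·65.6 = 12.35 W = 12.4 W.

P ≈ 12.4 W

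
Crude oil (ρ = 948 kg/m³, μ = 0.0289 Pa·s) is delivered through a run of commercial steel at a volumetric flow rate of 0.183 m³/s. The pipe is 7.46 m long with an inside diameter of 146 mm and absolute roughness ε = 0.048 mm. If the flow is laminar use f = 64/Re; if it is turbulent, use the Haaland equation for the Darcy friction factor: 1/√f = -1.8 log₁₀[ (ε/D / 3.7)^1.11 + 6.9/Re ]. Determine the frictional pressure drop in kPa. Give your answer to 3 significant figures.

Cross-sectional area A = πD²/4 = π(0.146)²/4 = 0.01674 m²; mean velocity V = Q/A = 0.183/0.01674 = 10.93 m/s.
Reynolds number Re = ρVD/μ = 948 · 10.93 · 0.146 / 0.0289 = 5.235e+04.
Re > 4000 → turbulent. Relative roughness ε/D = 4.8e-05/0.146 = 0.000329. Haaland: 1/√f = -1.8 log₁₀[(0.000329/3.7)^1.11 + 6.9/5.235e+04] = -1.8 log₁₀[3.18e-05 + 0.000132] = 6.815, so f = 0.02153.
Darcy-Weisbach: ΔP = f(L/D)(ρV²/2) = 0.02153·(7.46/0.146)·(948·10.93²/2) = 0.02153·51.1·5.664e+04 = 6.231e+04 Pa.
ΔP = 6.231e+04 Pa = 62.3 kPa.

ΔP ≈ 62.3 kPa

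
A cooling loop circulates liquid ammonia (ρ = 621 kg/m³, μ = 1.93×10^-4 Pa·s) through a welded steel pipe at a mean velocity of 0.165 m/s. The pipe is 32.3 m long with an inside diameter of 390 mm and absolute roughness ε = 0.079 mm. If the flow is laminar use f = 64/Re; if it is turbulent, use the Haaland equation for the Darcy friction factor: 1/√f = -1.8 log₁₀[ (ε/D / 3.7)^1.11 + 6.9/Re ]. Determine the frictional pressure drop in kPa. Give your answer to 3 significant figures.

Reynolds number Re = ρVD/μ = 621 · 0.165 · 0.39 / 0.000193 = 2.071e+05.
Re > 4000 → turbulent. Relative roughness ε/D = 7.9e-05/0.39 = 0.000203. Haaland: 1/√f = -1.8 log₁₀[(0.000203/3.7)^1.11 + 6.9/2.071e+05] = -1.8 log₁₀[1.86e-05 + 3.33e-05] = 7.712, so f = 0.01681.
Darcy-Weisbach: ΔP = f(L/D)(ρV²/2) = 0.01681·(32.3/0.39)·(621·0.165²/2) = 0.01681·82.82·8.453 = 11.77 Pa.
ΔP = 11.77 Pa = 0.0118 kPa.

ΔP ≈ 0.0118 kPa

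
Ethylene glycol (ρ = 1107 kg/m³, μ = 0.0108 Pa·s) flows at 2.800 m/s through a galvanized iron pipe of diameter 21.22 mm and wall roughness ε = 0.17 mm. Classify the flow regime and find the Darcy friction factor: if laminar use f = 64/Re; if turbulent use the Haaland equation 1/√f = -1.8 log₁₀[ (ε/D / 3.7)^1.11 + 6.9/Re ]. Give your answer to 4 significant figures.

f ≈ 0.04393

Re = ρVD/μ = 1107·2.8·0.02122/0.0108 = 6090.
Re > 4000 → turbulent. ε/D = 0.00017/0.02122 = 0.00801; Haaland: 1/√f = -1.8 log₁₀[0.0011 + 0.00113] = 4.771, so f = 0.04393.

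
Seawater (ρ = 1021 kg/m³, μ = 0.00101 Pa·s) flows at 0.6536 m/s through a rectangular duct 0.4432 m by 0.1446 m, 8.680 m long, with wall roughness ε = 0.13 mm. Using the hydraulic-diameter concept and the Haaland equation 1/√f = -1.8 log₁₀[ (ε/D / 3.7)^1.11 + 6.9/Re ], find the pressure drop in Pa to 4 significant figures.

Hydraulic diameter D_h = 4A/P = 4·(0.4432·0.1446)/(2·(0.4432+0.1446)) = 0.2563/1.176 = 0.2181 m.
Re = ρVD_h/μ = 1021·0.6536·0.2181/0.00101 = 1.441e+05.
ε/D_h = 0.00013/0.2181 = 0.000596; Haaland gives 1/√f = -1.8 log₁₀[6.17e-05+4.79e-05] = 7.129, so f = 0.01968.
ΔP = f(L/D_h)(ρV²/2) = 0.01968·8.68/0.2181·218.1 = 170.8 Pa.

ΔP ≈ 170.8 Pa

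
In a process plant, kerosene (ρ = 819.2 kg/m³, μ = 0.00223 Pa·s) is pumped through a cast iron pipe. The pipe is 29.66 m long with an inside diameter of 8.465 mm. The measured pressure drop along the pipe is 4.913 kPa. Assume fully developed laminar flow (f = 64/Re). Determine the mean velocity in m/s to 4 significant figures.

V ≈ 0.1663 m/s

For laminar flow, f = 64/Re with Re = ρVD/μ, so Darcy-Weisbach reduces to ΔP = 32μLV/D². Solving for V: V = ΔP·D²/(32μL) = 4913·(0.008465)²/(32·0.00223·29.66) = 0.1663 m/s.
Check: Re = ρVD/μ = 819.2·0.1663·0.008465/0.00223 = 517.2 < 2300, so the laminar assumption holds.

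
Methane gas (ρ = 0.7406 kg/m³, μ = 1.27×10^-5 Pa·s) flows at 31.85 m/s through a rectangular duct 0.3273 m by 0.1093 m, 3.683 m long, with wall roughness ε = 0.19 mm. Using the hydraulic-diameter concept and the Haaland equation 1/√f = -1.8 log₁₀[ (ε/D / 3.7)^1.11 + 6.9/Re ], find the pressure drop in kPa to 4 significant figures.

Hydraulic diameter D_h = 4A/P = 4·(0.3273·0.1093)/(2·(0.3273+0.1093)) = 0.1431/0.8732 = 0.1639 m.
Re = ρVD_h/μ = 0.7406·31.85·0.1639/1.27e-05 = 3.044e+05.
ε/D_h = 0.00019/0.1639 = 0.00116; Haaland gives 1/√f = -1.8 log₁₀[0.000129+2.27e-05] = 6.874, so f = 0.02116.
ΔP = f(L/D_h)(ρV²/2) = 0.02116·3.683/0.1639·375.6 = 178.6 Pa.
ΔP = 0.1786 kPa.

ΔP ≈ 0.1786 kPa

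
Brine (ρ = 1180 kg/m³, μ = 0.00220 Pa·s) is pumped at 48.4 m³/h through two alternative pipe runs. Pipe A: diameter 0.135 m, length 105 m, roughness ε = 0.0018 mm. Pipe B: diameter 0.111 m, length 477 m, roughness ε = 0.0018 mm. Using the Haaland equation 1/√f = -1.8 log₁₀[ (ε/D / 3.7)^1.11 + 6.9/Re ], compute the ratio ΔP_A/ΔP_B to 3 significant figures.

ΔP_A/ΔP_B ≈ 0.0862

Pipe A: V = Q/A = 0.01344/0.01431 = 0.9393 m/s; Re = 6.801e+04; ε/D = 1.33e-05; Haaland → f = 0.01939; ΔP_A = f(L/D)(ρV²/2) = 7849 Pa.
Pipe B: V = Q/A = 0.01344/0.009677 = 1.389 m/s; Re = 8.272e+04; ε/D = 1.62e-05; Haaland → f = 0.01861; ΔP_B = f(L/D)(ρV²/2) = 9.106e+04 Pa.
ΔP_A/ΔP_B = 7849/9.106e+04 = 0.0862.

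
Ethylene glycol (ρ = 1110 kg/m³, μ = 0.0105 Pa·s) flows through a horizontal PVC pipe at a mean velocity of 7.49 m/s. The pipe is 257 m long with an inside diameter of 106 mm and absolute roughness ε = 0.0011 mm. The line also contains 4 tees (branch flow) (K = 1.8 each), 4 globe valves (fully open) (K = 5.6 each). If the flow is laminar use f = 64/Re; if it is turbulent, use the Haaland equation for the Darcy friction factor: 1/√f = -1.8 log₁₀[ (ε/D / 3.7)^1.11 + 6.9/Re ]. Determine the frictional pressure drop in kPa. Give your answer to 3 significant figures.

ΔP ≈ 2320 kPa

Reynolds number Re = ρVD/μ = 1110 · 7.49 · 0.106 / 0.0105 = 8.393e+04.
Re > 4000 → turbulent. Relative roughness ε/D = 1.1e-06/0.106 = 1.04e-05. Haaland: 1/√f = -1.8 log₁₀[(1.04e-05/3.7)^1.11 + 6.9/8.393e+04] = -1.8 log₁₀[6.87e-07 + 8.22e-05] = 7.347, so f = 0.01853.
Total minor-loss coefficient ΣK = 4·1.8 + 4·5.6 = 29.6.
ΔP = [f·L/D + ΣK]·(ρV²/2) = [0.01853·257/0.106 + 29.6]·(1110·7.49²/2) = [44.92 + 29.6]·3.114e+04 = 2.32e+06 Pa.
ΔP = 2.32e+06 Pa = 2320 kPa.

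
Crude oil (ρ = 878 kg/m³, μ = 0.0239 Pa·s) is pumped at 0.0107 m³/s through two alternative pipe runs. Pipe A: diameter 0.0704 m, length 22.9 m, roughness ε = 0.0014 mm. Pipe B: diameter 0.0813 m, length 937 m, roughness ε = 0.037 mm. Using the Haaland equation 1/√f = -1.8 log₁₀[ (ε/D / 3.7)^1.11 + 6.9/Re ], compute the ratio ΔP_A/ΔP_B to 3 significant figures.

Pipe A: V = Q/A = 0.0107/0.003893 = 2.749 m/s; Re = 7109; ε/D = 1.99e-05; Haaland → f = 0.03401; ΔP_A = f(L/D)(ρV²/2) = 3.67e+04 Pa.
Pipe B: V = Q/A = 0.0107/0.005191 = 2.061 m/s; Re = 6156; ε/D = 0.000455; Haaland → f = 0.03588; ΔP_B = f(L/D)(ρV²/2) = 7.712e+05 Pa.
ΔP_A/ΔP_B = 3.67e+04/7.712e+05 = 0.0476.

ΔP_A/ΔP_B ≈ 0.0476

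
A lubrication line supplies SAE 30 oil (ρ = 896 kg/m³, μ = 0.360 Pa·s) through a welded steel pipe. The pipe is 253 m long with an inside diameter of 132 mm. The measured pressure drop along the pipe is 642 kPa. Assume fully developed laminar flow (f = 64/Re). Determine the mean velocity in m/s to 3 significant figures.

For laminar flow, f = 64/Re with Re = ρVD/μ, so Darcy-Weisbach reduces to ΔP = 32μLV/D². Solving for V: V = ΔP·D²/(32μL) = 6.42e+05·(0.132)²/(32·0.36·253) = 3.838 m/s.
Check: Re = ρVD/μ = 896·3.838·0.132/0.36 = 1261 < 2300, so the laminar assumption holds.

V ≈ 3.84 m/s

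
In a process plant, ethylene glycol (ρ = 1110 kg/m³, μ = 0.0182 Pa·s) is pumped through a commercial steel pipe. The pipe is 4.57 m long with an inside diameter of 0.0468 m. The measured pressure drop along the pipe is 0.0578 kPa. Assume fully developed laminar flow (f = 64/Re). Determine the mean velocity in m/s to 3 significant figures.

V ≈ 0.0476 m/s

For laminar flow, f = 64/Re with Re = ρVD/μ, so Darcy-Weisbach reduces to ΔP = 32μLV/D². Solving for V: V = ΔP·D²/(32μL) = 57.8·(0.0468)²/(32·0.0182·4.57) = 0.04756 m/s.
Check: Re = ρVD/μ = 1110·0.04756·0.0468/0.0182 = 135.8 < 2300, so the laminar assumption holds.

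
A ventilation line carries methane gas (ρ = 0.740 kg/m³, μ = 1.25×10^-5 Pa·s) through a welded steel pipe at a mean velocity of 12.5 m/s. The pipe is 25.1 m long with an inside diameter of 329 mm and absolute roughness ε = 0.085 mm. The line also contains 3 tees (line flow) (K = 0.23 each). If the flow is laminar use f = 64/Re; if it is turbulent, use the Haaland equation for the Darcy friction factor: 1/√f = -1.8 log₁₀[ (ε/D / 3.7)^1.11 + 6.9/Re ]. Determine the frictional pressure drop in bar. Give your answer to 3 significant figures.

ΔP ≈ 0.00114 bar

Reynolds number Re = ρVD/μ = 0.74 · 12.5 · 0.329 / 1.25e-05 = 2.435e+05.
Re > 4000 → turbulent. Relative roughness ε/D = 8.5e-05/0.329 = 0.000258. Haaland: 1/√f = -1.8 log₁₀[(0.000258/3.7)^1.11 + 6.9/2.435e+05] = -1.8 log₁₀[2.44e-05 + 2.83e-05] = 7.701, so f = 0.01686.
Total minor-loss coefficient ΣK = 3·0.23 = 0.69.
ΔP = [f·L/D + ΣK]·(ρV²/2) = [0.01686·25.1/0.329 + 0.69]·(0.74·12.5²/2) = [1.287 + 0.69]·57.81 = 114.3 Pa.
ΔP = 114.3 Pa = 0.00114 bar.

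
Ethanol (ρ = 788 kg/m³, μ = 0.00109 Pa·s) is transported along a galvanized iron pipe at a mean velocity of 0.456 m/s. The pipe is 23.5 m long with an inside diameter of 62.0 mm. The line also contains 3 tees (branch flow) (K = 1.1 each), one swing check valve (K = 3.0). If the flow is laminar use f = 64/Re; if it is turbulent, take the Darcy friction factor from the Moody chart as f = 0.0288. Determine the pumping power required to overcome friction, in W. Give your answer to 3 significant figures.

Reynolds number Re = ρVD/μ = 788 · 0.456 · 0.062 / 0.00109 = 2.044e+04.
Re > 4000 → turbulent; use the Moody-chart value f = 0.0288.
Total minor-loss coefficient ΣK = 3·1.1 + 1·3 = 6.3.
ΔP = [f·L/D + ΣK]·(ρV²/2) = [0.0288·23.5/0.062 + 6.3]·(788·0.456²/2) = [10.92 + 6.3]·81.93 = 1410 Pa.
Q = V·A = 0.456·0.003019 = 0.001377 m³/s.
Pumping power P = QΔP = 0.001377·1410 = 1.942 W = 1.94 W.

P ≈ 1.94 W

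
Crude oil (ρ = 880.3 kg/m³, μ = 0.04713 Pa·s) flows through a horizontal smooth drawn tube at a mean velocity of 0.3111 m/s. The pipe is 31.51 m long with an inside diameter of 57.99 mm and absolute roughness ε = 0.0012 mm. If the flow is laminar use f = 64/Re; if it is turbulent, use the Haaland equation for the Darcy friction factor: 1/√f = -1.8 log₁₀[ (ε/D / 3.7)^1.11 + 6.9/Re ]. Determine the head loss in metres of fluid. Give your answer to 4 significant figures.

h_f ≈ 0.5091 m

Reynolds number Re = ρVD/μ = 880.3 · 0.3111 · 0.05799 / 0.0471 = 337.
Re < 2300 → laminar flow, so f = 64/Re = 64/337 = 0.1899 (the turbulent correlation is not needed).
Darcy-Weisbach: ΔP = f(L/D)(ρV²/2) = 0.1899·(31.51/0.05799)·(880.3·0.3111²/2) = 0.1899·543.4·42.6 = 4396 Pa.
Head loss h_f = ΔP/(ρg) = 4396/(880.3·9.81) = 0.5091 m.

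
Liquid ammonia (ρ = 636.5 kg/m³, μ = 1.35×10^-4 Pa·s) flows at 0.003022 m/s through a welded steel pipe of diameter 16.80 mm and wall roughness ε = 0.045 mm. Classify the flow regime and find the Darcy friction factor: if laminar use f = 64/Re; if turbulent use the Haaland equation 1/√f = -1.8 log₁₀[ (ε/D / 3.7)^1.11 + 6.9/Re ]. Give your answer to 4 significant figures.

f ≈ 0.2674

Re = ρVD/μ = 636.5·0.003022·0.0168/0.000135 = 239.4.
Re < 2300 → laminar, so f = 64/Re = 0.2674 (roughness is irrelevant in laminar flow).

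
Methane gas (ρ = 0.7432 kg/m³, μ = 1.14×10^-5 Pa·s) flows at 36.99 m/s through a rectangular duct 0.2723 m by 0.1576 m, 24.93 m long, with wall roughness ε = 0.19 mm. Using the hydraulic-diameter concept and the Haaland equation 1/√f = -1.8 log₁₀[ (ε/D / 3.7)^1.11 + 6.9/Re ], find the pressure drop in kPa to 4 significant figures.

Hydraulic diameter D_h = 4A/P = 4·(0.2723·0.1576)/(2·(0.2723+0.1576)) = 0.1717/0.8598 = 0.1996 m.
Re = ρVD_h/μ = 0.7432·36.99·0.1996/1.14e-05 = 4.815e+05.
ε/D_h = 0.00019/0.1996 = 0.000952; Haaland gives 1/√f = -1.8 log₁₀[0.000104+1.43e-05] = 7.071, so f = 0.02.
ΔP = f(L/D_h)(ρV²/2) = 0.02·24.93/0.1996·508.4 = 1270 Pa.
ΔP = 1.270 kPa.

ΔP ≈ 1.270 kPa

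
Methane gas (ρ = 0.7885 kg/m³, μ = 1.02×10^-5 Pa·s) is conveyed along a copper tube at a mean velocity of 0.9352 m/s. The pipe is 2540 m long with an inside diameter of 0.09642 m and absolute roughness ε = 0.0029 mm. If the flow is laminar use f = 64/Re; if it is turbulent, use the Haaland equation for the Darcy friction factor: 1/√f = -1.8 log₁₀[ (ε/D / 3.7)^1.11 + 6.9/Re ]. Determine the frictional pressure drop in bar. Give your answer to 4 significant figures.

ΔP ≈ 0.003108 bar

Reynolds number Re = ρVD/μ = 0.7885 · 0.9352 · 0.09642 / 1.02e-05 = 6971.
Re > 4000 → turbulent. Relative roughness ε/D = 2.9e-06/0.09642 = 3.01e-05. Haaland: 1/√f = -1.8 log₁₀[(3.01e-05/3.7)^1.11 + 6.9/6971] = -1.8 log₁₀[2.24e-06 + 0.00099] = 5.406, so f = 0.03421.
Darcy-Weisbach: ΔP = f(L/D)(ρV²/2) = 0.03421·(2540/0.09642)·(0.7885·0.9352²/2) = 0.03421·2.634e+04·0.3448 = 310.8 Pa.
ΔP = 310.8 Pa = 0.003108 bar.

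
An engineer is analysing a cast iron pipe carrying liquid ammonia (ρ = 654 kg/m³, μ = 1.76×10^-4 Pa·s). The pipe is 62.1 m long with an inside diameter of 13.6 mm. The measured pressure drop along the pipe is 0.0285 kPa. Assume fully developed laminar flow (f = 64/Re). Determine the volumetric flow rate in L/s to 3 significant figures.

Q ≈ 0.00219 L/s

For laminar flow, f = 64/Re with Re = ρVD/μ, so Darcy-Weisbach reduces to ΔP = 32μLV/D². Solving for V: V = ΔP·D²/(32μL) = 28.5·(0.0136)²/(32·0.000176·62.1) = 0.01507 m/s.
Check: Re = ρVD/μ = 654·0.01507·0.0136/0.000176 = 761.7 < 2300, so the laminar assumption holds.
Q = V·A = 0.01507·(π/4·0.0136²) = 2.189e-06 m³/s = 0.00219 L/s.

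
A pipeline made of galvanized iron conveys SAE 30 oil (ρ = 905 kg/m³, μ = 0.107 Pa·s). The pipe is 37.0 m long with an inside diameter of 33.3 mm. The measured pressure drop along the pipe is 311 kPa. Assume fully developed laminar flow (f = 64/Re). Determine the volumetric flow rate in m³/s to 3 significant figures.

For laminar flow, f = 64/Re with Re = ρVD/μ, so Darcy-Weisbach reduces to ΔP = 32μLV/D². Solving for V: V = ΔP·D²/(32μL) = 3.11e+05·(0.0333)²/(32·0.107·37) = 2.722 m/s.
Check: Re = ρVD/μ = 905·2.722·0.0333/0.107 = 766.7 < 2300, so the laminar assumption holds.
Q = V·A = 2.722·(π/4·0.0333²) = 0.002371 m³/s = 0.00237 m³/s.

Q ≈ 0.00237 m³/s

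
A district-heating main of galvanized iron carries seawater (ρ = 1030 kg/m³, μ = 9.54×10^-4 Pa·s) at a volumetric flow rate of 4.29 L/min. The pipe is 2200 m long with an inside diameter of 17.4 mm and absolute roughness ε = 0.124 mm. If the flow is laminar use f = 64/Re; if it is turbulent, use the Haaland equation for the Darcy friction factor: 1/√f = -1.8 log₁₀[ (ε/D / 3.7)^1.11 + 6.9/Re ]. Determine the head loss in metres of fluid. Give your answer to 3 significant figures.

Q = 4.29 L/min = 4.29/60000 = 7.15e-05 m³/s.
Cross-sectional area A = πD²/4 = π(0.0174)²/4 = 0.0002378 m²; mean velocity V = Q/A = 7.15e-05/0.0002378 = 0.3007 m/s.
Reynolds number Re = ρVD/μ = 1030 · 0.3007 · 0.0174 / 0.000954 = 5649.
Re > 4000 → turbulent. Relative roughness ε/D = 0.000124/0.0174 = 0.00713. Haaland: 1/√f = -1.8 log₁₀[(0.00713/3.7)^1.11 + 6.9/5649] = -1.8 log₁₀[0.000968 + 0.00122] = 4.787, so f = 0.04363.
Darcy-Weisbach: ΔP = f(L/D)(ρV²/2) = 0.04363·(2200/0.0174)·(1030·0.3007²/2) = 0.04363·1.264e+05·46.56 = 2.569e+05 Pa.
Head loss h_f = ΔP/(ρg) = 2.569e+05/(1030·9.81) = 25.4 m.

h_f ≈ 25.4 m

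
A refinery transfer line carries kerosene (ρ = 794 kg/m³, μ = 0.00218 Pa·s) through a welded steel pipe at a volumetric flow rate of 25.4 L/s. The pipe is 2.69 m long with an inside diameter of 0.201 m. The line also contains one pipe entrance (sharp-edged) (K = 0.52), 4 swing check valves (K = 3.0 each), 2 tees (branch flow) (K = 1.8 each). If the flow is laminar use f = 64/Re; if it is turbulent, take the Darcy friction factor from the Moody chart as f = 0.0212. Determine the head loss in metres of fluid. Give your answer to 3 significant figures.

h_f ≈ 0.536 m

Q = 25.4 L/s = 25.4/1000 = 0.0254 m³/s.
Cross-sectional area A = πD²/4 = π(0.201)²/4 = 0.03173 m²; mean velocity V = Q/A = 0.0254/0.03173 = 0.8005 m/s.
Reynolds number Re = ρVD/μ = 794 · 0.8005 · 0.201 / 0.00218 = 5.86e+04.
Re > 4000 → turbulent; use the Moody-chart value f = 0.0212.
Total minor-loss coefficient ΣK = 1·0.52 + 4·3 + 2·1.8 = 16.1.
ΔP = [f·L/D + ΣK]·(ρV²/2) = [0.0212·2.69/0.201 + 16.1]·(794·0.8005²/2) = [0.2837 + 16.1]·254.4 = 4173 Pa.
Head loss h_f = ΔP/(ρg) = 4173/(794·9.81) = 0.536 m.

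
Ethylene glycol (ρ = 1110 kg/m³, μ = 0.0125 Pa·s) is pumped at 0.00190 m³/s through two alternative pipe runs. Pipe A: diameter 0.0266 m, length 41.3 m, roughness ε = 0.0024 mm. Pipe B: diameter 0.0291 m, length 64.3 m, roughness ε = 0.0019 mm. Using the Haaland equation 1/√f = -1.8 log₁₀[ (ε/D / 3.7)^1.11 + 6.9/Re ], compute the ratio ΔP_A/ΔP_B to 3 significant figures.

ΔP_A/ΔP_B ≈ 0.982

Pipe A: V = Q/A = 0.0019/0.0005557 = 3.419 m/s; Re = 8076; ε/D = 9.02e-05; Haaland → f = 0.03286; ΔP_A = f(L/D)(ρV²/2) = 3.311e+05 Pa.
Pipe B: V = Q/A = 0.0019/0.0006651 = 2.857 m/s; Re = 7382; ε/D = 6.53e-05; Haaland → f = 0.03369; ΔP_B = f(L/D)(ρV²/2) = 3.372e+05 Pa.
ΔP_A/ΔP_B = 3.311e+05/3.372e+05 = 0.982.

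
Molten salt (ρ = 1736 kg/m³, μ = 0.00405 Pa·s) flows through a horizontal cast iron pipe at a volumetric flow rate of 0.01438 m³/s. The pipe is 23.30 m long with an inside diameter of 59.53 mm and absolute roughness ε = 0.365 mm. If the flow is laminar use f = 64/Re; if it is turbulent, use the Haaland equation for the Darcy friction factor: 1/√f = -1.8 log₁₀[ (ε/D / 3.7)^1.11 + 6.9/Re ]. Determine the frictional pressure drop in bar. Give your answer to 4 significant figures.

ΔP ≈ 2.990 bar

Cross-sectional area A = πD²/4 = π(0.05953)²/4 = 0.002783 m²; mean velocity V = Q/A = 0.01438/0.002783 = 5.167 m/s.
Reynolds number Re = ρVD/μ = 1736 · 5.167 · 0.05953 / 0.00405 = 1.318e+05.
Re > 4000 → turbulent. Relative roughness ε/D = 0.000365/0.05953 = 0.00613. Haaland: 1/√f = -1.8 log₁₀[(0.00613/3.7)^1.11 + 6.9/1.318e+05] = -1.8 log₁₀[0.000819 + 5.23e-05] = 5.507, so f = 0.03297.
Darcy-Weisbach: ΔP = f(L/D)(ρV²/2) = 0.03297·(23.3/0.05953)·(1736·5.167²/2) = 0.03297·391.4·2.317e+04 = 2.99e+05 Pa.
ΔP = 2.99e+05 Pa = 2.990 bar.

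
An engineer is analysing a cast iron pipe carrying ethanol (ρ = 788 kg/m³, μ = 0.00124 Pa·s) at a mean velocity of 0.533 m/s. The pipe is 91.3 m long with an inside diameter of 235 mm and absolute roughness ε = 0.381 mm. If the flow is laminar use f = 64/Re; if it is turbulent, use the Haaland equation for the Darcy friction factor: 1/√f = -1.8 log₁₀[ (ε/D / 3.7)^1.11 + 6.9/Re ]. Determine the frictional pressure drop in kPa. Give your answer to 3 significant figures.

Reynolds number Re = ρVD/μ = 788 · 0.533 · 0.235 / 0.00124 = 7.96e+04.
Re > 4000 → turbulent. Relative roughness ε/D = 0.000381/0.235 = 0.00162. Haaland: 1/√f = -1.8 log₁₀[(0.00162/3.7)^1.11 + 6.9/7.96e+04] = -1.8 log₁₀[0.000187 + 8.67e-05] = 6.412, so f = 0.02432.
Darcy-Weisbach: ΔP = f(L/D)(ρV²/2) = 0.02432·(91.3/0.235)·(788·0.533²/2) = 0.02432·388.5·111.9 = 1058 Pa.
ΔP = 1058 Pa = 1.06 kPa.

ΔP ≈ 1.06 kPa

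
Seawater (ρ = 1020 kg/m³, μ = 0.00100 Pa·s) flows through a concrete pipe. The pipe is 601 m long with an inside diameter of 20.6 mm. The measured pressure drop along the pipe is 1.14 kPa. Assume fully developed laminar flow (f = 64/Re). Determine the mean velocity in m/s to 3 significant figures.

For laminar flow, f = 64/Re with Re = ρVD/μ, so Darcy-Weisbach reduces to ΔP = 32μLV/D². Solving for V: V = ΔP·D²/(32μL) = 1140·(0.0206)²/(32·0.001·601) = 0.02515 m/s.
Check: Re = ρVD/μ = 1020·0.02515·0.0206/0.001 = 528.5 < 2300, so the laminar assumption holds.

V ≈ 0.0252 m/s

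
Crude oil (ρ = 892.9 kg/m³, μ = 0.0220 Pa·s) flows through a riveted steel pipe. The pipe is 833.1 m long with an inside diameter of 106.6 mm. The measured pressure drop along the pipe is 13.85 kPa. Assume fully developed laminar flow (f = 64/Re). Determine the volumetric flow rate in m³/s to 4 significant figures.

Q ≈ 0.002395 m³/s

For laminar flow, f = 64/Re with Re = ρVD/μ, so Darcy-Weisbach reduces to ΔP = 32μLV/D². Solving for V: V = ΔP·D²/(32μL) = 1.385e+04·(0.1066)²/(32·0.022·833.1) = 0.2683 m/s.
Check: Re = ρVD/μ = 892.9·0.2683·0.1066/0.022 = 1161 < 2300, so the laminar assumption holds.
Q = V·A = 0.2683·(π/4·0.1066²) = 0.002395 m³/s = 0.002395 m³/s.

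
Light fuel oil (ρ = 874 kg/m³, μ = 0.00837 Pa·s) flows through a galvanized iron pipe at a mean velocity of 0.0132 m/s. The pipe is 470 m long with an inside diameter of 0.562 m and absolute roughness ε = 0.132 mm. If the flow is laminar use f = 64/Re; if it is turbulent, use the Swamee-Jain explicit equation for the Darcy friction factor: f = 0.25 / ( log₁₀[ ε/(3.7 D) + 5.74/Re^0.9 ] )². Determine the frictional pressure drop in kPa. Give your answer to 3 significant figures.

Reynolds number Re = ρVD/μ = 874 · 0.0132 · 0.562 / 0.00837 = 774.6.
Re < 2300 → laminar flow, so f = 64/Re = 64/774.6 = 0.08262 (the turbulent correlation is not needed).
Darcy-Weisbach: ΔP = f(L/D)(ρV²/2) = 0.08262·(470/0.562)·(874·0.0132²/2) = 0.08262·836.3·0.07614 = 5.261 Pa.
ΔP = 5.261 Pa = 0.00526 kPa.

ΔP ≈ 0.00526 kPa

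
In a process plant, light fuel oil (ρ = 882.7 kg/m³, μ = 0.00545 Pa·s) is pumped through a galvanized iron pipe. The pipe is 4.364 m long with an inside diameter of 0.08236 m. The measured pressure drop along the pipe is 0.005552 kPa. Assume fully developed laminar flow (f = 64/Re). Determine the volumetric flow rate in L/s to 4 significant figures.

Q ≈ 0.2636 L/s

For laminar flow, f = 64/Re with Re = ρVD/μ, so Darcy-Weisbach reduces to ΔP = 32μLV/D². Solving for V: V = ΔP·D²/(32μL) = 5.552·(0.08236)²/(32·0.00545·4.364) = 0.04948 m/s.
Check: Re = ρVD/μ = 882.7·0.04948·0.08236/0.00545 = 660.1 < 2300, so the laminar assumption holds.
Q = V·A = 0.04948·(π/4·0.08236²) = 0.0002636 m³/s = 0.2636 L/s.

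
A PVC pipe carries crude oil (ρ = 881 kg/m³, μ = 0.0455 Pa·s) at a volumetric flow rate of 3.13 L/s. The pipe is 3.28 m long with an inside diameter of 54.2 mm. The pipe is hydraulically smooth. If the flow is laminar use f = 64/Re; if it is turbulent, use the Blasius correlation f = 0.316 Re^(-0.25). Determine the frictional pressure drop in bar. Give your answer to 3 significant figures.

Q = 3.13 L/s = 3.13/1000 = 0.00313 m³/s.
Cross-sectional area A = πD²/4 = π(0.0542)²/4 = 0.002307 m²; mean velocity V = Q/A = 0.00313/0.002307 = 1.357 m/s.
Reynolds number Re = ρVD/μ = 881 · 1.357 · 0.0542 / 0.0455 = 1424.
Re < 2300 → laminar flow, so f = 64/Re = 64/1424 = 0.04495 (the turbulent correlation is not needed).
Darcy-Weisbach: ΔP = f(L/D)(ρV²/2) = 0.04495·(3.28/0.0542)·(881·1.357²/2) = 0.04495·60.52·810.7 = 2205 Pa.
ΔP = 2205 Pa = 0.0221 bar.

ΔP ≈ 0.0221 bar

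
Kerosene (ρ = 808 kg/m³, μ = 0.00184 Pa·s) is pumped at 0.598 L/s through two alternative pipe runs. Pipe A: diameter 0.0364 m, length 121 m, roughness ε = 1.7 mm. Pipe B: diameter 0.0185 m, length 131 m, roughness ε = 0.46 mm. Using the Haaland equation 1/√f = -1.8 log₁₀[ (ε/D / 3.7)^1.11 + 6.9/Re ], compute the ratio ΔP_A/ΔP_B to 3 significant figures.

ΔP_A/ΔP_B ≈ 0.0412

Pipe A: V = Q/A = 0.000598/0.001041 = 0.5747 m/s; Re = 9186; ε/D = 0.0467; Haaland → f = 0.07218; ΔP_A = f(L/D)(ρV²/2) = 3.201e+04 Pa.
Pipe B: V = Q/A = 0.000598/0.0002688 = 2.225 m/s; Re = 1.807e+04; ε/D = 0.0249; Haaland → f = 0.05491; ΔP_B = f(L/D)(ρV²/2) = 7.775e+05 Pa.
ΔP_A/ΔP_B = 3.201e+04/7.775e+05 = 0.0412.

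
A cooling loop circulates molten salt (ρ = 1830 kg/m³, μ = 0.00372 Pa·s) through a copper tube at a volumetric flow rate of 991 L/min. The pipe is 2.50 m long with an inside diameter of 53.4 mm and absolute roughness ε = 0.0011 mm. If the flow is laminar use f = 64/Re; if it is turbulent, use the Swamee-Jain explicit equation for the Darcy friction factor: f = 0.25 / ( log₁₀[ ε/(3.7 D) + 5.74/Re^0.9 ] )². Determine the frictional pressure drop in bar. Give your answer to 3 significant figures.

ΔP ≈ 0.368 bar

Q = 991 L/min = 991/60000 = 0.01652 m³/s.
Cross-sectional area A = πD²/4 = π(0.0534)²/4 = 0.00224 m²; mean velocity V = Q/A = 0.01652/0.00224 = 7.375 m/s.
Reynolds number Re = ρVD/μ = 1830 · 7.375 · 0.0534 / 0.00372 = 1.937e+05.
Re > 4000 → turbulent. Relative roughness ε/D = 1.1e-06/0.0534 = 2.06e-05. Swamee-Jain: f = 0.25/(log₁₀[2.06e-05/3.7 + 5.74/1.937e+05^0.9])² = 0.25/(log₁₀[5.57e-06 + 0.0001])² = 0.25/(-3.976)² = 0.01581.
Darcy-Weisbach: ΔP = f(L/D)(ρV²/2) = 0.01581·(2.5/0.0534)·(1830·7.375²/2) = 0.01581·46.82·4.976e+04 = 3.684e+04 Pa.
ΔP = 3.684e+04 Pa = 0.368 bar.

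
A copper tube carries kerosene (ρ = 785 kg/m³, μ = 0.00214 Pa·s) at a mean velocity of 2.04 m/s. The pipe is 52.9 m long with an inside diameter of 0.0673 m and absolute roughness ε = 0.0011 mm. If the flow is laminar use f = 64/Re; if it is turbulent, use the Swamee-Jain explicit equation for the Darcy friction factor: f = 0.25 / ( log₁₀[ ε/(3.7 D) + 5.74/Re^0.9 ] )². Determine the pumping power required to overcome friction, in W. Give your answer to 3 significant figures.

P ≈ 194 W

Reynolds number Re = ρVD/μ = 785 · 2.04 · 0.0673 / 0.00214 = 5.036e+04.
Re > 4000 → turbulent. Relative roughness ε/D = 1.1e-06/0.0673 = 1.63e-05. Swamee-Jain: f = 0.25/(log₁₀[1.63e-05/3.7 + 5.74/5.036e+04^0.9])² = 0.25/(log₁₀[4.42e-06 + 0.000337])² = 0.25/(-3.467)² = 0.02079.
Darcy-Weisbach: ΔP = f(L/D)(ρV²/2) = 0.02079·(52.9/0.0673)·(785·2.04²/2) = 0.02079·786·1633 = 2.67e+04 Pa.
Q = V·A = 2.04·0.003557 = 0.007257 m³/s.
Pumping power P = QΔP = 0.007257·2.67e+04 = 193.8 W = 194 W.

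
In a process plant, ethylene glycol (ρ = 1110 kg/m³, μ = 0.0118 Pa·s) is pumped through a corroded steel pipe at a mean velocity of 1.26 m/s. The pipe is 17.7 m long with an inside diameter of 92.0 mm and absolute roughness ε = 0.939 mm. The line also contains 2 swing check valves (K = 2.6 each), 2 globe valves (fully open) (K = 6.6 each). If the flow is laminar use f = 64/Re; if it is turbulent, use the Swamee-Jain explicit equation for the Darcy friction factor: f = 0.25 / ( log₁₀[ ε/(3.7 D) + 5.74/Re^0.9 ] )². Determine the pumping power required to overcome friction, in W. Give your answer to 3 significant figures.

P ≈ 198 W

Reynolds number Re = ρVD/μ = 1110 · 1.26 · 0.092 / 0.0118 = 1.09e+04.
Re > 4000 → turbulent. Relative roughness ε/D = 0.000939/0.092 = 0.0102. Swamee-Jain: f = 0.25/(log₁₀[0.0102/3.7 + 5.74/1.09e+04^0.9])² = 0.25/(log₁₀[0.00276 + 0.00133])² = 0.25/(-2.388)² = 0.04384.
Total minor-loss coefficient ΣK = 2·2.6 + 2·6.6 = 18.4.
ΔP = [f·L/D + ΣK]·(ρV²/2) = [0.04384·17.7/0.092 + 18.4]·(1110·1.26²/2) = [8.434 + 18.4]·881.1 = 2.364e+04 Pa.
Q = V·A = 1.26·0.006648 = 0.008376 m³/s.
Pumping power P = QΔP = 0.008376·2.364e+04 = 198.0 W = 198 W.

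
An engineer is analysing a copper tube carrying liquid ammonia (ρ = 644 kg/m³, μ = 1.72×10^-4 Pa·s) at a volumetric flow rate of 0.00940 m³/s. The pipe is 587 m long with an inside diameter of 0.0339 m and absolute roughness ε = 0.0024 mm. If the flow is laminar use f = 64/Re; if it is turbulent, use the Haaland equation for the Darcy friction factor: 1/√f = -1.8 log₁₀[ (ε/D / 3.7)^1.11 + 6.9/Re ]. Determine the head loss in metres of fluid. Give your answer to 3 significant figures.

Cross-sectional area A = πD²/4 = π(0.0339)²/4 = 0.0009026 m²; mean velocity V = Q/A = 0.0094/0.0009026 = 10.41 m/s.
Reynolds number Re = ρVD/μ = 644 · 10.41 · 0.0339 / 0.000172 = 1.322e+06.
Re > 4000 → turbulent. Relative roughness ε/D = 2.4e-06/0.0339 = 7.08e-05. Haaland: 1/√f = -1.8 log₁₀[(7.08e-05/3.7)^1.11 + 6.9/1.322e+06] = -1.8 log₁₀[5.79e-06 + 5.22e-06] = 8.925, so f = 0.01255.
Darcy-Weisbach: ΔP = f(L/D)(ρV²/2) = 0.01255·(587/0.0339)·(644·10.41²/2) = 0.01255·1.732e+04·3.492e+04 = 7.593e+06 Pa.
Head loss h_f = ΔP/(ρg) = 7.593e+06/(644·9.81) = 1200 m.

h_f ≈ 1200 m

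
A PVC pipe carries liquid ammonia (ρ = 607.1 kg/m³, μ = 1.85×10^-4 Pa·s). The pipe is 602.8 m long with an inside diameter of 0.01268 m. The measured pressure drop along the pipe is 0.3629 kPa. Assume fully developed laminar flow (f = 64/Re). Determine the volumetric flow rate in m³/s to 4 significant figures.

For laminar flow, f = 64/Re with Re = ρVD/μ, so Darcy-Weisbach reduces to ΔP = 32μLV/D². Solving for V: V = ΔP·D²/(32μL) = 362.9·(0.01268)²/(32·0.000185·602.8) = 0.01635 m/s.
Check: Re = ρVD/μ = 607.1·0.01635·0.01268/0.000185 = 680.4 < 2300, so the laminar assumption holds.
Q = V·A = 0.01635·(π/4·0.01268²) = 2.065e-06 m³/s = 2.065×10^-6 m³/s.

Q ≈ 2.065×10^-6 m³/s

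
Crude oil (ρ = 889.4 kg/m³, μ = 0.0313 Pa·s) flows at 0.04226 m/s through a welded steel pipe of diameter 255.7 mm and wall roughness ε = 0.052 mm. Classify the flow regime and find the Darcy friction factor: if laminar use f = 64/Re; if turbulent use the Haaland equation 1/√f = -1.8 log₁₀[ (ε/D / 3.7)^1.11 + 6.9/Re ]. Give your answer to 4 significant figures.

f ≈ 0.2084

Re = ρVD/μ = 889.4·0.04226·0.2557/0.0313 = 307.1.
Re < 2300 → laminar, so f = 64/Re = 0.2084 (roughness is irrelevant in laminar flow).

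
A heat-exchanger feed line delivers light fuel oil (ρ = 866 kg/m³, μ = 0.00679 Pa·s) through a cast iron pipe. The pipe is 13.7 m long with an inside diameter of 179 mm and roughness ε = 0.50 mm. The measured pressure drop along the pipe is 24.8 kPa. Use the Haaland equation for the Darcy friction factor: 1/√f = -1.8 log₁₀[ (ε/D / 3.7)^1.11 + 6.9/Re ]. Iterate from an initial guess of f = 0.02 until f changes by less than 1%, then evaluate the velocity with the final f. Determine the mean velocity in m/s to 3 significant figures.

Rearranging Darcy-Weisbach: V = √(2·ΔP·D/(f·L·ρ)). With ε/D = 0.0005/0.179 = 0.00279, iterate starting from f = 0.02:
  f = 0.02 → V = √(2·2.48e+04·0.179/(0.02·13.7·866)) = 6.117 m/s; Re = ρVD/μ = 1.396e+05; f → 0.02659
  f = 0.02659 → V = 5.305 m/s; Re = 1.211e+05; f → 0.02672
Converged (Δf/f < 1%). With the final f = 0.02672: V = √(2·2.48e+04·0.179/(0.02672·13.7·866)) = 5.292 m/s.

V ≈ 5.29 m/s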